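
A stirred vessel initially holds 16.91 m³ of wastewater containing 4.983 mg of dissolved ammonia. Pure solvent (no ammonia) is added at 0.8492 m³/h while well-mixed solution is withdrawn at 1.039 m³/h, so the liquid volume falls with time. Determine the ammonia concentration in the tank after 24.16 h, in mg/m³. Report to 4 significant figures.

Let m(t) be the amount of ammonia. Volume: V(t) = V₀ + (Q_in − Q_out) t = 16.91 − 0.189800 t; V(24.16) = 12.3244 m³.
No ammonia enters, so dm/dt = −Q_out · (m/V).
Separate: dm/m = −Q_out dt/V(t) ⇒ ln(m/m₀) = −(Q_out/(Q_in−Q_out)) ln(V/V₀).
m = m₀ (V₀/V)^(Q_out/(Q_in−Q_out)) = 4.983 × (16.91/12.3244)^(-5.47418) = 0.881994 mg.
C = m/V = 0.881994/12.3244 = 0.0715647 mg/m³.

0.07156 mg/m³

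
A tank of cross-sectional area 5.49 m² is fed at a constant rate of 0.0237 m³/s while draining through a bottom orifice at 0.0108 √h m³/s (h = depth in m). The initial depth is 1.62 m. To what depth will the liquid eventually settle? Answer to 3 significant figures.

Accumulation of liquid (constant cross-section A): A dh/dt = Q_in − 0.0108 √h. At steady state dh/dt = 0:
Q_in = 0.0108 √h_ss ⇒ √h_ss = 0.0237/0.0108 = 2.1944.
h_ss = 2.1944² = 4.8156 m. (Since h₀ = 1.62 m < h_ss, the level will rise toward this value.)

4.82 m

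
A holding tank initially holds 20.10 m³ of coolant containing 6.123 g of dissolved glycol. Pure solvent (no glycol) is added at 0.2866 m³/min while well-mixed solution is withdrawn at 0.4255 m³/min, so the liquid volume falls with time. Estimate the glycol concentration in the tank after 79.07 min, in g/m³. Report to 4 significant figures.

Total volume: dV/dt = Q_in − Q_out = -0.138900 m³/min, so V(t) = 20.10 − 0.138900 t and V(79.07) = 9.11718 m³.
No glycol enters, so dm/dt = −Q_out · (m/V).
Separate: dm/m = −Q_out dt/V(t) ⇒ ln(m/m₀) = −(Q_out/(Q_in−Q_out)) ln(V/V₀).
m = m₀ (V₀/V)^(Q_out/(Q_in−Q_out)) = 6.123 × (20.10/9.11718)^(-3.06335) = 0.543507 g.
C = m/V = 0.543507/9.11718 = 0.0596135 g/m³.

0.05961 g/m³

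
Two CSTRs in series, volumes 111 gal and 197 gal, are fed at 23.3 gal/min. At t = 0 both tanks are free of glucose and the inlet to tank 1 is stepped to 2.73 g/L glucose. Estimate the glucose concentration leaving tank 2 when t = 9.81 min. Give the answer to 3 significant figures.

Time constants: τᵢ = Vᵢ/Q for each well-mixed tank.
τ₁ = 111/23.3 = 4.7639 min; τ₂ = 197/23.3 = 8.4549 min.
Tank 1: C₁ = C_in(1 − e^(−t/τ₁)). Tank 2 (τ₁ ≠ τ₂): C₂ = C_in[1 − (τ₁ e^(−t/τ₁) − τ₂ e^(−t/τ₂))/(τ₁ − τ₂)].
At t = 9.81: e^(−t/τ₁) = 0.12755, e^(−t/τ₂) = 0.31340.
C₂ = 2.73·[1 − (4.7639·0.12755 − 8.4549·0.31340)/(-3.6910)] = 2.73·0.44672 = 1.2196 g/L.

1.22 g/L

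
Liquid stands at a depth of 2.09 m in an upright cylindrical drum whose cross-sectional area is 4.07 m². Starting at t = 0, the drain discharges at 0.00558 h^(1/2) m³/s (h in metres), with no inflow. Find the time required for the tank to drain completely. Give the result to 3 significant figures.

Volume balance on the tank: A dh/dt = −0.00558 √h.
Separate and integrate: 2(√h − √h₀) = −(0.00558/A) t.
Set h = 0: 2√h₀ = (0.00558/A) t_empty ⇒ t_empty = 2A√h₀/0.00558.
t_empty = 2·4.07·√2.09/0.00558 = 8.1400·1.4457/0.00558 = 2108.9 s.

2110 s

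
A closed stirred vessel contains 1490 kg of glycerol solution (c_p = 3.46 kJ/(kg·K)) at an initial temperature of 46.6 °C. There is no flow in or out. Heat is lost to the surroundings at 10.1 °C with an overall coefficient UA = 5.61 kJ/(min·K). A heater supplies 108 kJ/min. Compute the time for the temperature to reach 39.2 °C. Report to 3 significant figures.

M c_p dT/dt = −UA(T − T_amb) + Q̇.
τ = M c_p/UA = 918.97 min; T_ss = T_amb + Q̇/UA = 10.1 + 108/5.61 = 29.351 °C.
T(t) = T_ss + (T₀ − T_ss)e^(−t/τ); set T = 39.2:
t = −τ ln[(T − T_ss)/(T₀ − T_ss)] = −918.97 · ln(0.57098) = 514.99 min.

515 min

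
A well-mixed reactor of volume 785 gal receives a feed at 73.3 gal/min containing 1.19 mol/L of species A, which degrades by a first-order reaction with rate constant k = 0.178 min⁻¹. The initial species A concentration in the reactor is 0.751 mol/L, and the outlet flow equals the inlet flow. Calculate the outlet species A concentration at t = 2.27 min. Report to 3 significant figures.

Species balance: V dC/dt = Q C_in − Q C − k V C.
This is linear with rate a = Q/V + k = 0.27138 min⁻¹.
C_ss = Q C_in/(Q + kV) = 0.40946 mol/L; C(t) = C_ss + (C₀ − C_ss) e^(−a t).
C(2.27) = 0.40946 + (0.34154)·e^(−0.27138·2.27) = 0.40946 + (0.34154)·0.54009 = 0.59392 mol/L.

0.594 mol/L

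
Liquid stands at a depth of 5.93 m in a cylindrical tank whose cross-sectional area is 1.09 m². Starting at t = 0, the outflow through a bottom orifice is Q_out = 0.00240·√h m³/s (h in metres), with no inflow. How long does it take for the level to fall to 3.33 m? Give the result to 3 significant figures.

A dh/dt = −Q_out = −0.00240 √h.
Separate and integrate: 2(√h − √h₀) = −(0.00240/A) t.
t = 2A(√h₀ − √h)/0.00240 = 2·1.09·(√5.93 − √3.33)/0.00240
  = 2.1800 × (2.4352 − 1.8248) / 0.00240 = 554.38 s.

554 s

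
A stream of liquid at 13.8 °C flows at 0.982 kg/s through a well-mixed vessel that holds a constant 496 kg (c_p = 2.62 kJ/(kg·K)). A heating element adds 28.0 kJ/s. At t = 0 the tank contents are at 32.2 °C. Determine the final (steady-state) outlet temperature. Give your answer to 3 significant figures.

24.7 °C

Heat balance on the well-mixed liquid: M c_p dT/dt = ṁ c_p (T_in − T) + 28.0.
At steady state dT/dt = 0 ⇒ T_ss = T_in + Q̇/(ṁ c_p) = 13.8 + 28.0/(0.982·2.62) = 24.683 °C.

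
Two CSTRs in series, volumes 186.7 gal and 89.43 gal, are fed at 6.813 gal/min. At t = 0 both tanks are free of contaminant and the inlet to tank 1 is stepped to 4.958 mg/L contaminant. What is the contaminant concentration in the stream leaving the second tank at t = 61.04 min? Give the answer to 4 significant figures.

3.976 mg/L

Species balance on tank i: dCᵢ/dt = (Cᵢ₋₁ − Cᵢ)/τᵢ with τᵢ = Vᵢ/Q.
τ₁ = 186.7/6.813 = 27.4035 min; τ₂ = 89.43/6.813 = 13.1264 min.
Solving the cascade with C₁(0)=C₂(0)=0 gives C₂(t) = C_in[1 − (τ₁ e^(−t/τ₁) − τ₂ e^(−t/τ₂))/(τ₁ − τ₂)].
At t = 61.04: e^(−t/τ₁) = 0.107803, e^(−t/τ₂) = 0.00955989.
C₂ = 4.958·[1 − (27.4035·0.107803 − 13.1264·0.00955989)/(14.2771)] = 4.958·0.801873 = 3.97569 mg/L.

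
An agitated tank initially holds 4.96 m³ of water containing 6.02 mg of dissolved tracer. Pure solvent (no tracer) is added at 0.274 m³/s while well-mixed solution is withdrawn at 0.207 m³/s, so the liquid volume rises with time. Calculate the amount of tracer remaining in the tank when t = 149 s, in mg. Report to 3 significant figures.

0.199 mg

Total volume: dV/dt = Q_in − Q_out = 0.067000 m³/s, so V(t) = 4.96 + 0.067000 t and V(149) = 14.943 m³.
No tracer enters, so dm/dt = −Q_out · (m/V).
dm/m = −Q_out dt/(V₀ + 0.067000 t); integrating gives ln(m/m₀) = −(Q_out/(Q_in−Q_out)) ln(V/V₀).
m = m₀ (V₀/V)^(Q_out/(Q_in−Q_out)) = 6.02 × (4.96/14.943)^(3.0896) = 0.19945 mg.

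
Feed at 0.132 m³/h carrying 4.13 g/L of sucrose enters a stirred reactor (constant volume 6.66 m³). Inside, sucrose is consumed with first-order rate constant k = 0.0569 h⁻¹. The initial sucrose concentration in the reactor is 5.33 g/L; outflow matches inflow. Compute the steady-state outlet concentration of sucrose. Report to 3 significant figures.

Species balance: V dC/dt = Q C_in − Q C − k V C.
At steady state: 0 = Q C_in − (Q + kV) C_ss, so C_ss = Q C_in/(Q + kV).
C_ss = 0.132·4.13/(0.132 + 0.0569·6.66) = 0.54516/0.51095 = 1.0669 g/L.

1.07 g/L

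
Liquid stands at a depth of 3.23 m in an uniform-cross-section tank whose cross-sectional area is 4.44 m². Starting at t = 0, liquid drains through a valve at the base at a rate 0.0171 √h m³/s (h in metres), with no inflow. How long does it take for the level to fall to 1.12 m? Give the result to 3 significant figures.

Volume balance on the tank: A dh/dt = −0.0171 √h.
∫ h^(−1/2) dh = −(0.0171/A) ∫ dt, giving 2√h = 2√h₀ − (0.0171/A) t.
t = 2A(√h₀ − √h)/0.0171 = 2·4.44·(√3.23 − √1.12)/0.0171
  = 8.8800 × (1.7972 − 1.0583) / 0.0171 = 383.72 s.

384 s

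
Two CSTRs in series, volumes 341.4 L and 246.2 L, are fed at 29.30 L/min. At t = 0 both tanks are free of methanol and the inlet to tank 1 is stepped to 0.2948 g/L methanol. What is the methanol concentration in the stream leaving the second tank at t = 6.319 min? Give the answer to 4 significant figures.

0.03955 g/L

Species balance on tank i: dCᵢ/dt = (Cᵢ₋₁ − Cᵢ)/τᵢ with τᵢ = Vᵢ/Q.
τ₁ = 341.4/29.30 = 11.6519 min; τ₂ = 246.2/29.30 = 8.40273 min.
Solving the cascade with C₁(0)=C₂(0)=0 gives C₂(t) = C_in[1 − (τ₁ e^(−t/τ₁) − τ₂ e^(−t/τ₂))/(τ₁ − τ₂)].
At t = 6.319: e^(−t/τ₁) = 0.581400, e^(−t/τ₂) = 0.471415.
C₂ = 0.2948·[1 − (11.6519·0.581400 − 8.40273·0.471415)/(3.24915)] = 0.2948·0.134162 = 0.0395510 g/L.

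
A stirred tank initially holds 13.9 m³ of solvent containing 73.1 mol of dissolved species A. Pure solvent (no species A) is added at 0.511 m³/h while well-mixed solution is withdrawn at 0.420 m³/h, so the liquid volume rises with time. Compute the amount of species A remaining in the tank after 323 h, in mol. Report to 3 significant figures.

Total volume: dV/dt = Q_in − Q_out = 0.091000 m³/h, so V(t) = 13.9 + 0.091000 t and V(323) = 43.293 m³.
No species A enters, so dm/dt = −Q_out · (m/V).
Separate: dm/m = −Q_out dt/V(t) ⇒ ln(m/m₀) = −(Q_out/(Q_in−Q_out)) ln(V/V₀).
m = m₀ (V₀/V)^(Q_out/(Q_in−Q_out)) = 73.1 × (13.9/43.293)^(4.6154) = 0.38608 mol.

0.386 mol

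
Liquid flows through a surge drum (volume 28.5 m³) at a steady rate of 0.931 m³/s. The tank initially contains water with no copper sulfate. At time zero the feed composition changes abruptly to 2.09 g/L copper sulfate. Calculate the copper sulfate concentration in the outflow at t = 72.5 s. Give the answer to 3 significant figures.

Accumulation = in − out for the solute gives V dC/dt = Q(C_in − C).
So dC/dt = (C_in − C)/τ with τ = V/Q = 28.5/0.931 = 30.612 s.
Solution: C(t) = C_in + (C₀ − C_in) e^(−t/τ).
C(72.5) = 2.09 + (0 − 2.09)·e^(−72.5/30.612) = 2.09 + (-2.0900)·0.093637 = 1.8943 g/L.

1.89 g/L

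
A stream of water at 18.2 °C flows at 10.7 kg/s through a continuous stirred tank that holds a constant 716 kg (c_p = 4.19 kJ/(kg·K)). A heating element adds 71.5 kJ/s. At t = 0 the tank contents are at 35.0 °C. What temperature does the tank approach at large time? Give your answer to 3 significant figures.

19.8 °C

First-law balance (no shaft work): M c_p dT/dt = ṁ c_p (T_in − T) + 71.5.
At steady state dT/dt = 0 ⇒ T_ss = T_in + Q̇/(ṁ c_p) = 18.2 + 71.5/(10.7·4.19) = 19.795 °C.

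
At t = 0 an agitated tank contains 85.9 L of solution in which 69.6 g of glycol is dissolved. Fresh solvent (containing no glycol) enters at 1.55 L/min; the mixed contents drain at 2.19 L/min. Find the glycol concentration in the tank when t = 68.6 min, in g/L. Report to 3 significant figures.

Total volume: dV/dt = Q_in − Q_out = -0.64000 L/min, so V(t) = 85.9 − 0.64000 t and V(68.6) = 41.996 L.
Solute balance: dm/dt = 0 − Q_out C = −Q_out m/V(t).
Separate: dm/m = −Q_out dt/V(t) ⇒ ln(m/m₀) = −(Q_out/(Q_in−Q_out)) ln(V/V₀).
m = m₀ (V₀/V)^(Q_out/(Q_in−Q_out)) = 69.6 × (85.9/41.996)^(-3.4219) = 6.0137 g.
C = m/V = 6.0137/41.996 = 0.14320 g/L.

0.143 g/L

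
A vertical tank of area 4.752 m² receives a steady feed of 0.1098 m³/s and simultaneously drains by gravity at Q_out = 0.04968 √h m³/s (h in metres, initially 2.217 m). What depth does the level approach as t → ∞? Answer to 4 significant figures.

4.885 m

Unsteady balance on liquid volume: A dh/dt = Q_in − 0.04968 √h. At steady state dh/dt = 0:
Q_in = 0.04968 √h_ss ⇒ √h_ss = 0.1098/0.04968 = 2.21014.
h_ss = 2.21014² = 4.88474 m. (Since h₀ = 2.217 m < h_ss, the level will rise toward this value.)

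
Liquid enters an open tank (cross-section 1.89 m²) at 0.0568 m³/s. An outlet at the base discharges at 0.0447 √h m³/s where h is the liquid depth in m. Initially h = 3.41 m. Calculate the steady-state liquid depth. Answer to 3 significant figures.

1.61 m

Level balance: A dh/dt = 0.0568 − 0.0447 √h. Setting dh/dt = 0:
Q_in = 0.0447 √h_ss ⇒ √h_ss = 0.0568/0.0447 = 1.2707.
h_ss = 1.2707² = 1.6147 m. (Since h₀ = 3.41 m > h_ss, the level will fall toward this value.)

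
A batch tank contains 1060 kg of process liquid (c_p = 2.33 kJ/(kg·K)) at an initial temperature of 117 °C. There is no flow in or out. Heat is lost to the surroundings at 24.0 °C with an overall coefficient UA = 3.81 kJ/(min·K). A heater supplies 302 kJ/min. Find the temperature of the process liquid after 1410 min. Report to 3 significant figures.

Lumped-capacitance energy balance: M c_p dT/dt = UA(T_amb − T) + Q̇.
dT/dt = (T_ss − T)/τ with T_ss = T_amb + Q̇/UA = 24.0 + 302/3.81 = 103.27 °C, τ = M c_p/UA = 1060·2.33/3.81 = 648.24 min.
T approaches T_ss exponentially: T(t) = T_ss + (T₀ − T_ss) e^(−t/τ).
T(1410) = 103.27 + (13.735)·0.11360 = 104.83 °C.

105 °C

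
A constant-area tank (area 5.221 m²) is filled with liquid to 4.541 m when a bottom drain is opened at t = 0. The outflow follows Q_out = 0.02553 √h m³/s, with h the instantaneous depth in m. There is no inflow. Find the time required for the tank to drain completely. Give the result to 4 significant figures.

Accumulation of liquid (constant cross-section A): A dh/dt = −0.02553 √h.
∫ h^(−1/2) dh = −(0.02553/A) ∫ dt, giving 2√h = 2√h₀ − (0.02553/A) t.
Tank is empty when √h = 0: t_empty = 2A√h₀/0.02553.
t_empty = 2·5.221·√4.541/0.02553 = 10.4420·2.13096/0.02553 = 871.583 s.

871.6 s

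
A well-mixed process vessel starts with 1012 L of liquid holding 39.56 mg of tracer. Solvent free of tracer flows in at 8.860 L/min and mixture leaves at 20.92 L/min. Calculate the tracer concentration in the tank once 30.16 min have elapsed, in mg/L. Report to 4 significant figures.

0.02818 mg/L

Total volume: dV/dt = Q_in − Q_out = -12.0600 L/min, so V(t) = 1012 − 12.0600 t and V(30.16) = 648.270 L.
No tracer enters, so dm/dt = −Q_out · (m/V).
Separate: dm/m = −Q_out dt/V(t) ⇒ ln(m/m₀) = −(Q_out/(Q_in−Q_out)) ln(V/V₀).
m = m₀ (V₀/V)^(Q_out/(Q_in−Q_out)) = 39.56 × (1012/648.270)^(-1.73466) = 18.2697 mg.
C = m/V = 18.2697/648.270 = 0.0281822 mg/L.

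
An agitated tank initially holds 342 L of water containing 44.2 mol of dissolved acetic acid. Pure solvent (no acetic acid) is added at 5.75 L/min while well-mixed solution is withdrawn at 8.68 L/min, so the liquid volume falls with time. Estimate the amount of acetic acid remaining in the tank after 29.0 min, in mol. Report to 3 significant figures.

Total volume: dV/dt = Q_in − Q_out = -2.9300 L/min, so V(t) = 342 − 2.9300 t and V(29.0) = 257.03 L.
No acetic acid enters, so dm/dt = −Q_out · (m/V).
Separate: dm/m = −Q_out dt/V(t) ⇒ ln(m/m₀) = −(Q_out/(Q_in−Q_out)) ln(V/V₀).
m = m₀ (V₀/V)^(Q_out/(Q_in−Q_out)) = 44.2 × (342/257.03)^(-2.9625) = 18.965 mol.

19.0 mol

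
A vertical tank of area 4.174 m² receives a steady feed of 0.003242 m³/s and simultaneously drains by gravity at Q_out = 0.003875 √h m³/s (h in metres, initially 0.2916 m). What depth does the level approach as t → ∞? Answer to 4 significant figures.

0.7000 m

Accumulation of liquid (constant cross-section A): A dh/dt = Q_in − 0.003875 √h. At steady state dh/dt = 0:
Q_in = 0.003875 √h_ss ⇒ √h_ss = 0.003242/0.003875 = 0.836645.
h_ss = 0.836645² = 0.699975 m. (Since h₀ = 0.2916 m < h_ss, the level will rise toward this value.)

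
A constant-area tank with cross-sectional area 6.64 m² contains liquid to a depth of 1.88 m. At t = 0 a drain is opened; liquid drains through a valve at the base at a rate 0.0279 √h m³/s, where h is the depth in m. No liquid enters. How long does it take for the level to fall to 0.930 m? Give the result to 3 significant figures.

With no inflow, A dh/dt = −0.0279 √h.
Separate and integrate: 2(√h − √h₀) = −(0.0279/A) t.
t = 2A(√h₀ − √h)/0.0279 = 2·6.64·(√1.88 − √0.930)/0.0279
  = 13.280 × (1.3711 − 0.96437) / 0.0279 = 193.61 s.

194 s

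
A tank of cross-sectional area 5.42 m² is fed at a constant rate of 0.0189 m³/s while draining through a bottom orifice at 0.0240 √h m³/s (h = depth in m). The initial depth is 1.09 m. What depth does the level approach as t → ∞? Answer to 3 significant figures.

Level balance: A dh/dt = 0.0189 − 0.0240 √h. Setting dh/dt = 0:
Q_in = 0.0240 √h_ss ⇒ √h_ss = 0.0189/0.0240 = 0.78750.
h_ss = 0.78750² = 0.62016 m. (Since h₀ = 1.09 m > h_ss, the level will fall toward this value.)

0.620 m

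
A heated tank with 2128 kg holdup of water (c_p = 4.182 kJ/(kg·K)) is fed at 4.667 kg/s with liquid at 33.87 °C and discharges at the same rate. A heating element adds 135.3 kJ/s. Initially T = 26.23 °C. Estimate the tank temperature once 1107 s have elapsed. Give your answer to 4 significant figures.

39.52 °C

M c_p dT/dt = ṁ c_p (T_in − T) + Q̇.
Rearrange: dT/dt = (T_ss − T)/τ with τ = M/ṁ = 455.967 s and T_ss = T_in + Q̇/(ṁ c_p) = 40.8023 °C.
T approaches T_ss exponentially: T(t) = T_ss + (T₀ − T_ss) e^(−t/τ).
T(1107) = 40.8023 + (-14.5723)·e^(−1107/455.967) = 40.8023 + (-14.5723)·0.0882303 = 39.5166 °C.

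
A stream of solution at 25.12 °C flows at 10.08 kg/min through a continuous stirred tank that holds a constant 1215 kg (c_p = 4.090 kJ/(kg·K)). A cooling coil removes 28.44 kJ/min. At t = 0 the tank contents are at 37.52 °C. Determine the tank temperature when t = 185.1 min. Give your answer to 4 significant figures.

27.25 °C

Heat balance on the well-mixed liquid: M c_p dT/dt = ṁ c_p (T_in − T) − 28.44.
τ = M/ṁ = 120.536 min; T_ss = T_in − Q̇/(ṁ c_p) = 25.12 − 28.44/(10.08·4.090) = 24.4302 °C.
Integrating: T(t) = T_ss + (T₀ − T_ss) e^(−t/τ).
T(185.1) = 24.4302 + (13.0898)·e^(−185.1/120.536) = 24.4302 + (13.0898)·0.215317 = 27.2486 °C.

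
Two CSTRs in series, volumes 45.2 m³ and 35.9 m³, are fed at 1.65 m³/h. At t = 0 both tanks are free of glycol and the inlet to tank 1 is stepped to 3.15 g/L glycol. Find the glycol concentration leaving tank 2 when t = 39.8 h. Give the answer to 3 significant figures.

1.52 g/L

Each tank obeys Vᵢ dCᵢ/dt = Q(Cᵢ₋₁ − Cᵢ), so τᵢ = Vᵢ/Q.
τ₁ = 45.2/1.65 = 27.394 h; τ₂ = 35.9/1.65 = 21.758 h.
Tank 1: C₁ = C_in(1 − e^(−t/τ₁)). Tank 2 (τ₁ ≠ τ₂): C₂ = C_in[1 − (τ₁ e^(−t/τ₁) − τ₂ e^(−t/τ₂))/(τ₁ − τ₂)].
At t = 39.8: e^(−t/τ₁) = 0.23390, e^(−t/τ₂) = 0.16053.
C₂ = 3.15·[1 − (27.394·0.23390 − 21.758·0.16053)/(5.6364)] = 3.15·0.48291 = 1.5212 g/L.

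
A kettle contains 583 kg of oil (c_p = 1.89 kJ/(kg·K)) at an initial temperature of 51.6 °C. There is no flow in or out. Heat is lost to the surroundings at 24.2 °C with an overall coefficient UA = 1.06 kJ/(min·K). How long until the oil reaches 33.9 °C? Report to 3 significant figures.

Lumped-capacitance energy balance: M c_p dT/dt = UA(T_amb − T).
τ = M c_p/UA = 1039.5 min; T_ss = T_amb = 24.200 °C.
T(t) = T_ss + (T₀ − T_ss)e^(−t/τ); set T = 33.9:
t = −τ ln[(T − T_ss)/(T₀ − T_ss)] = −1039.5 · ln(0.35401) = 1079.4 min.

1080 min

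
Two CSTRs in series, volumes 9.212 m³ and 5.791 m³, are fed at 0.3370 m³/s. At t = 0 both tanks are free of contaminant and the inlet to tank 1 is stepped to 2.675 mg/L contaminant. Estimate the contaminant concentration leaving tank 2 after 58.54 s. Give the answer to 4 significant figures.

1.979 mg/L

Species balance on tank i: dCᵢ/dt = (Cᵢ₋₁ − Cᵢ)/τᵢ with τᵢ = Vᵢ/Q.
τ₁ = 9.212/0.3370 = 27.3353 s; τ₂ = 5.791/0.3370 = 17.1840 s.
Solving the cascade with C₁(0)=C₂(0)=0 gives C₂(t) = C_in[1 − (τ₁ e^(−t/τ₁) − τ₂ e^(−t/τ₂))/(τ₁ − τ₂)].
At t = 58.54: e^(−t/τ₁) = 0.117472, e^(−t/τ₂) = 0.0331517.
C₂ = 2.675·[1 − (27.3353·0.117472 − 17.1840·0.0331517)/(10.1513)] = 2.675·0.739791 = 1.97894 mg/L.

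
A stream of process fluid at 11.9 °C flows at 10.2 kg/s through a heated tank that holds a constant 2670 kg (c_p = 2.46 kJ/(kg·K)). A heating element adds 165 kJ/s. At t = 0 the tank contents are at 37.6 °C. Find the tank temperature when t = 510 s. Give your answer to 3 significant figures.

First-law balance (no shaft work): M c_p dT/dt = ṁ c_p (T_in − T) + 165.
τ = M/ṁ = 261.76 s; T_ss = T_in + Q̇/(ṁ c_p) = 11.9 + 165/(10.2·2.46) = 18.476 °C.
T approaches T_ss exponentially: T(t) = T_ss + (T₀ − T_ss) e^(−t/τ).
T(510) = 18.476 + (19.124)·e^(−510/261.76) = 18.476 + (19.124)·0.14251 = 21.201 °C.

21.2 °C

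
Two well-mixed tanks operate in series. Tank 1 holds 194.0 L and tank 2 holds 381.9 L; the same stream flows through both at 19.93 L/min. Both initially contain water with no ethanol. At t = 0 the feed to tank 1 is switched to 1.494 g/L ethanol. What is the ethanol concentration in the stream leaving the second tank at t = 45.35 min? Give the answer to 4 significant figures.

1.224 g/L

Time constants: τᵢ = Vᵢ/Q for each well-mixed tank.
τ₁ = 194.0/19.93 = 9.73407 min; τ₂ = 381.9/19.93 = 19.1621 min.
Solving the cascade with C₁(0)=C₂(0)=0 gives C₂(t) = C_in[1 − (τ₁ e^(−t/τ₁) − τ₂ e^(−t/τ₂))/(τ₁ − τ₂)].
At t = 45.35: e^(−t/τ₁) = 0.00947693, e^(−t/τ₂) = 0.0937940.
C₂ = 1.494·[1 − (9.73407·0.00947693 − 19.1621·0.0937940)/(-9.42800)] = 1.494·0.819152 = 1.22381 g/L.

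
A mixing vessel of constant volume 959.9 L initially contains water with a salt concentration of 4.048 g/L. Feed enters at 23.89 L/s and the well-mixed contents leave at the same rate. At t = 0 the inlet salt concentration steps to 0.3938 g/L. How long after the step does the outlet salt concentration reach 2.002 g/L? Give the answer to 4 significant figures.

Species balance: V dC/dt = Q(C_in − C) ⇒ τ = V/Q = 40.1800 s.
C(t) = C_in + (C₀ − C_in) e^(−t/τ). Set C = 2.002 and solve for t:
e^(−t/τ) = (C − C_in)/(C₀ − C_in) = (2.002 − 0.3938)/(4.048 − 0.3938) = 0.440096
t = −τ ln(…) = 40.1800 × 0.820762 = 32.9782 s.

32.98 s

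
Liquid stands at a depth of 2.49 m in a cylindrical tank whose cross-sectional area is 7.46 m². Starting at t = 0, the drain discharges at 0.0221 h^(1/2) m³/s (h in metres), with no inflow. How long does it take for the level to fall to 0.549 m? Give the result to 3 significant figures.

565 s

Accumulation of liquid (constant cross-section A): A dh/dt = −0.0221 √h.
Separate and integrate: 2(√h − √h₀) = −(0.0221/A) t.
t = 2A(√h₀ − √h)/0.0221 = 2·7.46·(√2.49 − √0.549)/0.0221
  = 14.920 × (1.5780 − 0.74095) / 0.0221 = 565.09 s.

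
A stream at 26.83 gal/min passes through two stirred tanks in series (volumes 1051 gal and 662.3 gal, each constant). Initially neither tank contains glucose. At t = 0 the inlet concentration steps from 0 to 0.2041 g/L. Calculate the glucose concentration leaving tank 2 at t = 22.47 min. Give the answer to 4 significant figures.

Time constants: τᵢ = Vᵢ/Q for each well-mixed tank.
τ₁ = 1051/26.83 = 39.1726 min; τ₂ = 662.3/26.83 = 24.6851 min.
Solving the cascade with C₁(0)=C₂(0)=0 gives C₂(t) = C_in[1 − (τ₁ e^(−t/τ₁) − τ₂ e^(−t/τ₂))/(τ₁ − τ₂)].
At t = 22.47: e^(−t/τ₁) = 0.563484, e^(−t/τ₂) = 0.402417.
C₂ = 0.2041·[1 − (39.1726·0.563484 − 24.6851·0.402417)/(14.4875)] = 0.2041·0.162075 = 0.0330795 g/L.

0.03308 g/L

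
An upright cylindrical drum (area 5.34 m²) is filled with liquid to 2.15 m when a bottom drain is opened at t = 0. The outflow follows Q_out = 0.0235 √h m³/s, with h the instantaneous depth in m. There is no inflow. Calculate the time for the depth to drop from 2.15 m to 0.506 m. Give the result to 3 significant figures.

343 s

A dh/dt = −Q_out = −0.0235 √h.
Separate and integrate: 2(√h − √h₀) = −(0.0235/A) t.
t = 2A(√h₀ − √h)/0.0235 = 2·5.34·(√2.15 − √0.506)/0.0235
  = 10.680 × (1.4663 − 0.71134) / 0.0235 = 343.10 s.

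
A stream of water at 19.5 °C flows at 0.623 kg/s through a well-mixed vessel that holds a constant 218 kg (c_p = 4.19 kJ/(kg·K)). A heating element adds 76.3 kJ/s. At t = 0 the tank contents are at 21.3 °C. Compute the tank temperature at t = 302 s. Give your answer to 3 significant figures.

37.2 °C

M c_p dT/dt = ṁ c_p (T_in − T) + Q̇.
Rearrange: dT/dt = (T_ss − T)/τ with τ = M/ṁ = 349.92 s and T_ss = T_in + Q̇/(ṁ c_p) = 48.730 °C.
Solution: T(t) = T_ss + (T₀ − T_ss) e^(−t/τ).
T(302) = 48.730 + (-27.430)·e^(−302/349.92) = 48.730 + (-27.430)·0.42187 = 37.158 °C.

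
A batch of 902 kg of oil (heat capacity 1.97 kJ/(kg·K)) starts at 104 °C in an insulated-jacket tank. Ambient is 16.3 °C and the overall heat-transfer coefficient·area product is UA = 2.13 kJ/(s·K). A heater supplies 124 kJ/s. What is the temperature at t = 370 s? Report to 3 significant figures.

93.4 °C

Lumped-capacitance energy balance: M c_p dT/dt = UA(T_amb − T) + Q̇.
dT/dt = (T_ss − T)/τ with T_ss = T_amb + Q̇/UA = 16.3 + 124/2.13 = 74.516 °C, τ = M c_p/UA = 902·1.97/2.13 = 834.24 s.
Solution: T(t) = T_ss + (T₀ − T_ss) e^(−t/τ).
T(370) = 74.516 + (29.484)·0.64178 = 93.438 °C.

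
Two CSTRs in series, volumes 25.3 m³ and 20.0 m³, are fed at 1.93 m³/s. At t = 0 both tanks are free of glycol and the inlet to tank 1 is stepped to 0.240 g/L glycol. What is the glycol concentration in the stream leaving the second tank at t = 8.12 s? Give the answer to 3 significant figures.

Time constants: τᵢ = Vᵢ/Q for each well-mixed tank.
τ₁ = 25.3/1.93 = 13.109 s; τ₂ = 20.0/1.93 = 10.363 s.
Solving the cascade with C₁(0)=C₂(0)=0 gives C₂(t) = C_in[1 − (τ₁ e^(−t/τ₁) − τ₂ e^(−t/τ₂))/(τ₁ − τ₂)].
At t = 8.12: e^(−t/τ₁) = 0.53825, e^(−t/τ₂) = 0.45677.
C₂ = 0.240·[1 − (13.109·0.53825 − 10.363·0.45677)/(2.7461)] = 0.240·0.15427 = 0.037024 g/L.

0.0370 g/L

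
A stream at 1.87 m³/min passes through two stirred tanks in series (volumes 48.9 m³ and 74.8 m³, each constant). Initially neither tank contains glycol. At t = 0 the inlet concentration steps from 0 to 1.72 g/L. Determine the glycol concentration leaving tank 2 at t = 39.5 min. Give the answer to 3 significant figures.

0.587 g/L

Each tank obeys Vᵢ dCᵢ/dt = Q(Cᵢ₋₁ − Cᵢ), so τᵢ = Vᵢ/Q.
τ₁ = 48.9/1.87 = 26.150 min; τ₂ = 74.8/1.87 = 40.000 min.
Solving the cascade with C₁(0)=C₂(0)=0 gives C₂(t) = C_in[1 − (τ₁ e^(−t/τ₁) − τ₂ e^(−t/τ₂))/(τ₁ − τ₂)].
At t = 39.5: e^(−t/τ₁) = 0.22079, e^(−t/τ₂) = 0.37251.
C₂ = 1.72·[1 − (26.150·0.22079 − 40.000·0.37251)/(-13.850)] = 1.72·0.34105 = 0.58661 g/L.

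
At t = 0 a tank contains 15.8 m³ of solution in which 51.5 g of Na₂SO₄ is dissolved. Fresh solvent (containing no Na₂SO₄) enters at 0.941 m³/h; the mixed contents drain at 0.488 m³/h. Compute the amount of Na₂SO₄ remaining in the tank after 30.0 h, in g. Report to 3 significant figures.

26.4 g

Total volume: dV/dt = Q_in − Q_out = 0.45300 m³/h, so V(t) = 15.8 + 0.45300 t and V(30.0) = 29.390 m³.
Species balance (pure solvent in): dm/dt = −Q_out · m/V(t).
Separate: dm/m = −Q_out dt/V(t) ⇒ ln(m/m₀) = −(Q_out/(Q_in−Q_out)) ln(V/V₀).
m = m₀ (V₀/V)^(Q_out/(Q_in−Q_out)) = 51.5 × (15.8/29.390)^(1.0773) = 26.390 g.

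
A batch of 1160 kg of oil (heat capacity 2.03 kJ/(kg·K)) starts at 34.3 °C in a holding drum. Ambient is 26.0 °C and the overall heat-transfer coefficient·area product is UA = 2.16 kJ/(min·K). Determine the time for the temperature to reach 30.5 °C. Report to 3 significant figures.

Lumped-capacitance energy balance: M c_p dT/dt = UA(T_amb − T).
τ = M c_p/UA = 1090.2 min; T_ss = T_amb = 26.000 °C.
T(t) = T_ss + (T₀ − T_ss)e^(−t/τ); set T = 30.5:
t = −τ ln[(T − T_ss)/(T₀ − T_ss)] = −1090.2 · ln(0.54217) = 667.39 min.

667 min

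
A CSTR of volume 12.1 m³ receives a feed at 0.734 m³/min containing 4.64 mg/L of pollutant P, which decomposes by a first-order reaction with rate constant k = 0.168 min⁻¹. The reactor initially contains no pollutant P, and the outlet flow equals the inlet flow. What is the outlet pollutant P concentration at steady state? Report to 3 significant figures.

Accumulation = in − out − consumed: V dC/dt = Q C_in − Q C − k V C.
Steady state (dC/dt = 0): C_ss = Q C_in/(Q + kV) = C_in/(1 + kV/Q).
C_ss = 0.734·4.64/(0.734 + 0.168·12.1) = 3.4058/2.7668 = 1.2309 mg/L.

1.23 mg/L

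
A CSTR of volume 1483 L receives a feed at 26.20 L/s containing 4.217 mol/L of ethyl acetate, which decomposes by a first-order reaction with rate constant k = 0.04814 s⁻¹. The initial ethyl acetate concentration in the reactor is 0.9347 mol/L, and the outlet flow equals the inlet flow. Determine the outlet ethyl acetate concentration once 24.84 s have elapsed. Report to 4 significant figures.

Accumulation = in − out − consumed: V dC/dt = Q C_in − Q C − k V C.
This is linear with rate a = Q/V + k = 0.0658069 s⁻¹.
C_ss = Q C_in/(Q + kV) = 1.13212 mol/L; C(t) = C_ss + (C₀ − C_ss) e^(−a t).
C(24.84) = 1.13212 + (-0.197420)·e^(−0.0658069·24.84) = 1.13212 + (-0.197420)·0.195022 = 1.09362 mol/L.

1.094 mol/L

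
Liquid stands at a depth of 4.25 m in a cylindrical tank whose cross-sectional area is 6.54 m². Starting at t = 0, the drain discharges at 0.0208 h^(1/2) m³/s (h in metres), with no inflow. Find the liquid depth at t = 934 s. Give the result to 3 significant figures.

0.332 m

Accumulation of liquid (constant cross-section A): A dh/dt = −0.0208 √h.
This is separable: 2 d(√h)/dt = −0.0208/A, so √h = √h₀ − (0.0208/(2A)) t.
√h = √4.25 − 0.0208·934/(2·6.54) = 2.0616 − 1.4853 = 0.57629.
h = 0.57629² = 0.33211 m.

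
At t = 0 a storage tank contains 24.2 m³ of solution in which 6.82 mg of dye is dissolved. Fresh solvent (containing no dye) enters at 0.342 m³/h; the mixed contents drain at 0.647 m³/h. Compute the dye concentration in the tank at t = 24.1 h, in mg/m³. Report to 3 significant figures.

Total volume: dV/dt = Q_in − Q_out = -0.30500 m³/h, so V(t) = 24.2 − 0.30500 t and V(24.1) = 16.849 m³.
No dye enters, so dm/dt = −Q_out · (m/V).
dm/m = −Q_out dt/(V₀ − 0.30500 t); integrating gives ln(m/m₀) = −(Q_out/(Q_in−Q_out)) ln(V/V₀).
m = m₀ (V₀/V)^(Q_out/(Q_in−Q_out)) = 6.82 × (24.2/16.849)^(-2.1213) = 3.1641 mg.
C = m/V = 3.1641/16.849 = 0.18779 mg/m³.

0.188 mg/m³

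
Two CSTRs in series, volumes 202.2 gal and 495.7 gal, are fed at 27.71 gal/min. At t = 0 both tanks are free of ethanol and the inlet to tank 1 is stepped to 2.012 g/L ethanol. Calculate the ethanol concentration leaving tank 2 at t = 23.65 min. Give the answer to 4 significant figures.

1.160 g/L

Time constants: τᵢ = Vᵢ/Q for each well-mixed tank.
τ₁ = 202.2/27.71 = 7.29700 min; τ₂ = 495.7/27.71 = 17.8888 min.
Solving the cascade with C₁(0)=C₂(0)=0 gives C₂(t) = C_in[1 − (τ₁ e^(−t/τ₁) − τ₂ e^(−t/τ₂))/(τ₁ − τ₂)].
At t = 23.65: e^(−t/τ₁) = 0.0391226, e^(−t/τ₂) = 0.266588.
C₂ = 2.012·[1 − (7.29700·0.0391226 − 17.8888·0.266588)/(-10.5918)] = 2.012·0.576706 = 1.16033 g/L.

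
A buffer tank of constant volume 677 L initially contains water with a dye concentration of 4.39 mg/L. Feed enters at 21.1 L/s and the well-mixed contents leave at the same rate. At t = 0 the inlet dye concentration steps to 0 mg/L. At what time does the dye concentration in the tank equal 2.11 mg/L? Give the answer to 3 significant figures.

23.5 s

Mass balance on the solute (V constant): V dC/dt = Q(C_in − C), so τ = V/Q = 32.085 s.
C(t) = C_in + (C₀ − C_in) e^(−t/τ). Set C = 2.11 and solve for t:
e^(−t/τ) = (C − C_in)/(C₀ − C_in) = (2.11 − 0)/(4.39 − 0) = 0.48064
t = −τ ln(…) = 32.085 × 0.73264 = 23.507 s.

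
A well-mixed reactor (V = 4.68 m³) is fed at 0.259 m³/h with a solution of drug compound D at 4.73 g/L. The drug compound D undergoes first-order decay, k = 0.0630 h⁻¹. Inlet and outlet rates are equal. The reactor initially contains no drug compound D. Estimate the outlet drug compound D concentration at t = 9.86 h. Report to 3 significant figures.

Species balance: V dC/dt = Q C_in − Q C − k V C.
This is linear with rate a = Q/V + k = 0.11834 h⁻¹.
C_ss = Q C_in/(Q + kV) = 2.2120 g/L; C(t) = C_ss + (C₀ − C_ss) e^(−a t).
C(9.86) = 2.2120 + (-2.2120)·e^(−0.11834·9.86) = 2.2120 + (-2.2120)·0.31135 = 1.5233 g/L.

1.52 g/L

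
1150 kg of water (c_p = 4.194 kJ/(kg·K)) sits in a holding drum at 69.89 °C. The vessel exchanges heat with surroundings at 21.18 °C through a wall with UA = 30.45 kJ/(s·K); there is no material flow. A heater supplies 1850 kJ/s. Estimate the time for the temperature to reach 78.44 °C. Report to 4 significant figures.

196.0 s

M c_p dT/dt = −UA(T − T_amb) + Q̇.
τ = M c_p/UA = 158.394 s; T_ss = T_amb + Q̇/UA = 21.18 + 1850/30.45 = 81.9353 °C.
T(t) = T_ss + (T₀ − T_ss)e^(−t/τ); set T = 78.44:
t = −τ ln[(T − T_ss)/(T₀ − T_ss)] = −158.394 · ln(0.290182) = 195.973 s.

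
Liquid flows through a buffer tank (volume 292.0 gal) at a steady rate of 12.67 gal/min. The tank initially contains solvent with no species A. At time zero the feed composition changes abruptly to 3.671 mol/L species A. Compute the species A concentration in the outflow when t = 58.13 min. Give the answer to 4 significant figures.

Transient balance on the dissolved component: V dC/dt = Q(C_in − C).
Time constant τ = V/Q = 292.0/12.67 = 23.0466 min.
Integrating: C(t) = C_in + (C₀ − C_in) e^(−t/τ).
C(58.13) = 3.671 + (0 − 3.671)·e^(−58.13/23.0466) = 3.671 + (-3.67100)·0.0802760 = 3.37631 mol/L.

3.376 mol/L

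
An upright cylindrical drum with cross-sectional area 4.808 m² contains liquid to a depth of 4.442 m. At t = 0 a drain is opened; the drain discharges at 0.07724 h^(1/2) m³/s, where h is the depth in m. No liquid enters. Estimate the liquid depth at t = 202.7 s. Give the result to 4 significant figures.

0.2299 m

A dh/dt = −Q_out = −0.07724 √h.
Separate and integrate: 2(√h − √h₀) = −(0.07724/A) t.
√h = √4.442 − 0.07724·202.7/(2·4.808) = 2.10761 − 1.62818 = 0.479428.
h = 0.479428² = 0.229852 m.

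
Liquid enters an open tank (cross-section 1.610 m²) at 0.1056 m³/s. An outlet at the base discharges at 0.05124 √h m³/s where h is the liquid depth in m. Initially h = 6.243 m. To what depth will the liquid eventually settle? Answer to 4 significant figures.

Level balance: A dh/dt = 0.1056 − 0.05124 √h. Setting dh/dt = 0:
Q_in = 0.05124 √h_ss ⇒ √h_ss = 0.1056/0.05124 = 2.06089.
h_ss = 2.06089² = 4.24727 m. (Since h₀ = 6.243 m > h_ss, the level will fall toward this value.)

4.247 m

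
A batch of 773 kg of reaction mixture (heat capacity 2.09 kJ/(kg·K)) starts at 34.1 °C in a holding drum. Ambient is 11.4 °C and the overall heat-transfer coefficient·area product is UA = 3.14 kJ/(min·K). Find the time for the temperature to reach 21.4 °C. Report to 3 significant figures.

422 min

Heat balance on the well-mixed liquid: M c_p dT/dt = −UA(T − T_amb).
τ = M c_p/UA = 514.51 min; T_ss = T_amb = 11.400 °C.
T(t) = T_ss + (T₀ − T_ss)e^(−t/τ); set T = 21.4:
t = −τ ln[(T − T_ss)/(T₀ − T_ss)] = −514.51 · ln(0.44053) = 421.79 min.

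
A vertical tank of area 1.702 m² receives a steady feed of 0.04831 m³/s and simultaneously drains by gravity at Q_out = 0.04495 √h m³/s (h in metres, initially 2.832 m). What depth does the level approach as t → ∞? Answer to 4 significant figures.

1.155 m

Accumulation of liquid (constant cross-section A): A dh/dt = Q_in − 0.04495 √h. At steady state dh/dt = 0:
Q_in = 0.04495 √h_ss ⇒ √h_ss = 0.04831/0.04495 = 1.07475.
h_ss = 1.07475² = 1.15509 m. (Since h₀ = 2.832 m > h_ss, the level will fall toward this value.)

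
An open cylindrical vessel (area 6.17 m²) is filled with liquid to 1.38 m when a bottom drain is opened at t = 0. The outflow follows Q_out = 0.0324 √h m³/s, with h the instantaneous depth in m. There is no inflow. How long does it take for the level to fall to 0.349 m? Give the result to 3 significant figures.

222 s

A dh/dt = −Q_out = −0.0324 √h.
∫ h^(−1/2) dh = −(0.0324/A) ∫ dt, giving 2√h = 2√h₀ − (0.0324/A) t.
t = 2A(√h₀ − √h)/0.0324 = 2·6.17·(√1.38 − √0.349)/0.0324
  = 12.340 × (1.1747 − 0.59076) / 0.0324 = 222.41 s.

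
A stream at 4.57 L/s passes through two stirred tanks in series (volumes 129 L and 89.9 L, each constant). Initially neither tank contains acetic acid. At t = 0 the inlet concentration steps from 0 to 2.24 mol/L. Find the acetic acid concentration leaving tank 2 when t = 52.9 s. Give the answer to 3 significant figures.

1.46 mol/L

Each tank obeys Vᵢ dCᵢ/dt = Q(Cᵢ₋₁ − Cᵢ), so τᵢ = Vᵢ/Q.
τ₁ = 129/4.57 = 28.228 s; τ₂ = 89.9/4.57 = 19.672 s.
Solving the cascade with C₁(0)=C₂(0)=0 gives C₂(t) = C_in[1 − (τ₁ e^(−t/τ₁) − τ₂ e^(−t/τ₂))/(τ₁ − τ₂)].
At t = 52.9: e^(−t/τ₁) = 0.15350, e^(−t/τ₂) = 0.067940.
C₂ = 2.24·[1 − (28.228·0.15350 − 19.672·0.067940)/(8.5558)] = 2.24·0.64978 = 1.4555 mol/L.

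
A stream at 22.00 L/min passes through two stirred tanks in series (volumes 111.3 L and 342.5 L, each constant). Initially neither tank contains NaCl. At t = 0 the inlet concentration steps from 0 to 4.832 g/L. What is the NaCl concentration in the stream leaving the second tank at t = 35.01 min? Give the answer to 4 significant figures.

Species balance on tank i: dCᵢ/dt = (Cᵢ₋₁ − Cᵢ)/τᵢ with τᵢ = Vᵢ/Q.
τ₁ = 111.3/22.00 = 5.05909 min; τ₂ = 342.5/22.00 = 15.5682 min.
Solving the cascade with C₁(0)=C₂(0)=0 gives C₂(t) = C_in[1 − (τ₁ e^(−t/τ₁) − τ₂ e^(−t/τ₂))/(τ₁ − τ₂)].
At t = 35.01: e^(−t/τ₁) = 0.000987617, e^(−t/τ₂) = 0.105524.
C₂ = 4.832·[1 − (5.05909·0.000987617 − 15.5682·0.105524)/(-10.5091)] = 4.832·0.844152 = 4.07894 g/L.

4.079 g/L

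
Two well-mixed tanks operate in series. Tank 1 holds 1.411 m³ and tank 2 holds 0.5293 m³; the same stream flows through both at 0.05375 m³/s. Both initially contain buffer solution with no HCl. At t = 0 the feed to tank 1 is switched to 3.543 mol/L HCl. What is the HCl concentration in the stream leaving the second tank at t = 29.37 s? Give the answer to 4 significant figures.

Species balance on tank i: dCᵢ/dt = (Cᵢ₋₁ − Cᵢ)/τᵢ with τᵢ = Vᵢ/Q.
τ₁ = 1.411/0.05375 = 26.2512 s; τ₂ = 0.5293/0.05375 = 9.84744 s.
Tank 1: C₁ = C_in(1 − e^(−t/τ₁)). Tank 2 (τ₁ ≠ τ₂): C₂ = C_in[1 − (τ₁ e^(−t/τ₁) − τ₂ e^(−t/τ₂))/(τ₁ − τ₂)].
At t = 29.37: e^(−t/τ₁) = 0.326669, e^(−t/τ₂) = 0.0506660.
C₂ = 3.543·[1 − (26.2512·0.326669 − 9.84744·0.0506660)/(16.4037)] = 3.543·0.507641 = 1.79857 mol/L.

1.799 mol/L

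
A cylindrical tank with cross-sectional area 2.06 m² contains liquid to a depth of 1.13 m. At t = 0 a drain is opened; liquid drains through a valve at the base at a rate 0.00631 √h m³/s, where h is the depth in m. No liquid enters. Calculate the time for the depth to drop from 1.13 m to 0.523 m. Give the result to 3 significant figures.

222 s

With no inflow, A dh/dt = −0.00631 √h.
Separate and integrate: 2(√h − √h₀) = −(0.00631/A) t.
t = 2A(√h₀ − √h)/0.00631 = 2·2.06·(√1.13 − √0.523)/0.00631
  = 4.1200 × (1.0630 − 0.72319) / 0.00631 = 221.88 s.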